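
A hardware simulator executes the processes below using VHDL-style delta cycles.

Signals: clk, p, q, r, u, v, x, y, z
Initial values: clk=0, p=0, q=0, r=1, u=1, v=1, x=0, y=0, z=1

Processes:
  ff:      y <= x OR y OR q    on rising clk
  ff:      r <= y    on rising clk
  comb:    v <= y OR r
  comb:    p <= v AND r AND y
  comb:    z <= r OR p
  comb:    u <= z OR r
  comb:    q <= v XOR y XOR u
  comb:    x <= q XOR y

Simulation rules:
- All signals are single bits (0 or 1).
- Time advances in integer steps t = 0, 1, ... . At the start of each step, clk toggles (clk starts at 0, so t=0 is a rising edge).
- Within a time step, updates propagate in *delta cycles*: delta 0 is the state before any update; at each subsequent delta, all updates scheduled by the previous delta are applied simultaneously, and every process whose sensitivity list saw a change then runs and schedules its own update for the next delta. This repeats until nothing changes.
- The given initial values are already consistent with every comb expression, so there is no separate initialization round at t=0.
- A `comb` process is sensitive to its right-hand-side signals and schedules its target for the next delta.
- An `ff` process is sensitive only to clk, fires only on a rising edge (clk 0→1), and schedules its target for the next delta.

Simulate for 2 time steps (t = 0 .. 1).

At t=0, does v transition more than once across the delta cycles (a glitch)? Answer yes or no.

t=0 Δ0: p=0 r=1 y=0 x=0 q=0 u=1 v=1 z=1 clk=0
  Δ1: clk:0→1
  Δ2: r:1→0
  Δ3: v:1→0, z:1→0
  Δ4: q:0→1, u:1→0
  Δ5: x:0→1, q:1→0
  Δ6: x:1→0
  (6Δ to stable)
t=1 Δ0: p=0 r=0 y=0 x=0 q=0 u=0 v=0 z=0 clk=1
  Δ1: clk:1→0
  (1Δ to stable)

no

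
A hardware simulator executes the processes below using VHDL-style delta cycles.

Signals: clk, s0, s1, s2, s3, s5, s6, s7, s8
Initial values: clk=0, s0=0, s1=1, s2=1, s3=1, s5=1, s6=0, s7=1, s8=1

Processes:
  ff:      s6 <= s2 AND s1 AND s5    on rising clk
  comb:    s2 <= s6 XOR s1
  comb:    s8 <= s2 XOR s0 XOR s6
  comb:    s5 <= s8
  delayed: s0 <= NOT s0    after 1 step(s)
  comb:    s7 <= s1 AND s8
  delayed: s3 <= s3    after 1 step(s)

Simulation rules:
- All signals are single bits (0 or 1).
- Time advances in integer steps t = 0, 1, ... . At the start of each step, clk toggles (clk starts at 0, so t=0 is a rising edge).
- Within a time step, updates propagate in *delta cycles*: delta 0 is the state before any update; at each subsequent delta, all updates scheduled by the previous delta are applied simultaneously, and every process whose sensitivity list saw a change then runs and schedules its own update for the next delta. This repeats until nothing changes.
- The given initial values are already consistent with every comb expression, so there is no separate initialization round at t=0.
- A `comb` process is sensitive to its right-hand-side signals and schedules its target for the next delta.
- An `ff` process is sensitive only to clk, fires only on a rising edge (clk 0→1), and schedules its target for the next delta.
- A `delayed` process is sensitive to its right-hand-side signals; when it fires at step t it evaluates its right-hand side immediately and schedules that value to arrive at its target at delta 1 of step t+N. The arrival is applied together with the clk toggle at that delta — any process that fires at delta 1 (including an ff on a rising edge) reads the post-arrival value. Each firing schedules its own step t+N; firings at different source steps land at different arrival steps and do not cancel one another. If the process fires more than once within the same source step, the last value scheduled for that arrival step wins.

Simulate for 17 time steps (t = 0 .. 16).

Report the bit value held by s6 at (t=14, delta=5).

0

t0.Δ0 clk=0 s7=1 s6=0 s1=1 s5=1 s3=1 s0=0 s8=1 s2=1
t0.Δ1 clk=1 s7=1 s6=0 s1=1 s5=1 s3=1 s0=0 s8=1 s2=1
t0.Δ2 clk=1 s7=1 s6=1 s1=1 s5=1 s3=1 s0=0 s8=1 s2=1
t0.Δ3 clk=1 s7=1 s6=1 s1=1 s5=1 s3=1 s0=0 s8=0 s2=0
t0.Δ4 clk=1 s7=0 s6=1 s1=1 s5=0 s3=1 s0=0 s8=1 s2=0
t0.Δ5 clk=1 s7=1 s6=1 s1=1 s5=1 s3=1 s0=0 s8=1 s2=0
t1.Δ0 clk=1 s7=1 s6=1 s1=1 s5=1 s3=1 s0=0 s8=1 s2=0
t1.Δ1 clk=0 s7=1 s6=1 s1=1 s5=1 s3=1 s0=0 s8=1 s2=0
t2.Δ0 clk=0 s7=1 s6=1 s1=1 s5=1 s3=1 s0=0 s8=1 s2=0
t2.Δ1 clk=1 s7=1 s6=1 s1=1 s5=1 s3=1 s0=0 s8=1 s2=0
t2.Δ2 clk=1 s7=1 s6=0 s1=1 s5=1 s3=1 s0=0 s8=1 s2=0
t2.Δ3 clk=1 s7=1 s6=0 s1=1 s5=1 s3=1 s0=0 s8=0 s2=1
t2.Δ4 clk=1 s7=0 s6=0 s1=1 s5=0 s3=1 s0=0 s8=1 s2=1
t2.Δ5 clk=1 s7=1 s6=0 s1=1 s5=1 s3=1 s0=0 s8=1 s2=1
t3.Δ0 clk=1 s7=1 s6=0 s1=1 s5=1 s3=1 s0=0 s8=1 s2=1
t3.Δ1 clk=0 s7=1 s6=0 s1=1 s5=1 s3=1 s0=0 s8=1 s2=1
t4.Δ0 clk=0 s7=1 s6=0 s1=1 s5=1 s3=1 s0=0 s8=1 s2=1
t4.Δ1 clk=1 s7=1 s6=0 s1=1 s5=1 s3=1 s0=0 s8=1 s2=1
t4.Δ2 clk=1 s7=1 s6=1 s1=1 s5=1 s3=1 s0=0 s8=1 s2=1
t4.Δ3 clk=1 s7=1 s6=1 s1=1 s5=1 s3=1 s0=0 s8=0 s2=0
t4.Δ4 clk=1 s7=0 s6=1 s1=1 s5=0 s3=1 s0=0 s8=1 s2=0
t4.Δ5 clk=1 s7=1 s6=1 s1=1 s5=1 s3=1 s0=0 s8=1 s2=0
t5.Δ0 clk=1 s7=1 s6=1 s1=1 s5=1 s3=1 s0=0 s8=1 s2=0
t5.Δ1 clk=0 s7=1 s6=1 s1=1 s5=1 s3=1 s0=0 s8=1 s2=0
t6.Δ0 clk=0 s7=1 s6=1 s1=1 s5=1 s3=1 s0=0 s8=1 s2=0
t6.Δ1 clk=1 s7=1 s6=1 s1=1 s5=1 s3=1 s0=0 s8=1 s2=0
t6.Δ2 clk=1 s7=1 s6=0 s1=1 s5=1 s3=1 s0=0 s8=1 s2=0
t6.Δ3 clk=1 s7=1 s6=0 s1=1 s5=1 s3=1 s0=0 s8=0 s2=1
t6.Δ4 clk=1 s7=0 s6=0 s1=1 s5=0 s3=1 s0=0 s8=1 s2=1
t6.Δ5 clk=1 s7=1 s6=0 s1=1 s5=1 s3=1 s0=0 s8=1 s2=1
t7.Δ0 clk=1 s7=1 s6=0 s1=1 s5=1 s3=1 s0=0 s8=1 s2=1
t7.Δ1 clk=0 s7=1 s6=0 s1=1 s5=1 s3=1 s0=0 s8=1 s2=1
t8.Δ0 clk=0 s7=1 s6=0 s1=1 s5=1 s3=1 s0=0 s8=1 s2=1
t8.Δ1 clk=1 s7=1 s6=0 s1=1 s5=1 s3=1 s0=0 s8=1 s2=1
t8.Δ2 clk=1 s7=1 s6=1 s1=1 s5=1 s3=1 s0=0 s8=1 s2=1
t8.Δ3 clk=1 s7=1 s6=1 s1=1 s5=1 s3=1 s0=0 s8=0 s2=0
t8.Δ4 clk=1 s7=0 s6=1 s1=1 s5=0 s3=1 s0=0 s8=1 s2=0
t8.Δ5 clk=1 s7=1 s6=1 s1=1 s5=1 s3=1 s0=0 s8=1 s2=0
t9.Δ0 clk=1 s7=1 s6=1 s1=1 s5=1 s3=1 s0=0 s8=1 s2=0
t9.Δ1 clk=0 s7=1 s6=1 s1=1 s5=1 s3=1 s0=0 s8=1 s2=0
t10.Δ0 clk=0 s7=1 s6=1 s1=1 s5=1 s3=1 s0=0 s8=1 s2=0
t10.Δ1 clk=1 s7=1 s6=1 s1=1 s5=1 s3=1 s0=0 s8=1 s2=0
t10.Δ2 clk=1 s7=1 s6=0 s1=1 s5=1 s3=1 s0=0 s8=1 s2=0
t10.Δ3 clk=1 s7=1 s6=0 s1=1 s5=1 s3=1 s0=0 s8=0 s2=1
t10.Δ4 clk=1 s7=0 s6=0 s1=1 s5=0 s3=1 s0=0 s8=1 s2=1
t10.Δ5 clk=1 s7=1 s6=0 s1=1 s5=1 s3=1 s0=0 s8=1 s2=1
t11.Δ0 clk=1 s7=1 s6=0 s1=1 s5=1 s3=1 s0=0 s8=1 s2=1
t11.Δ1 clk=0 s7=1 s6=0 s1=1 s5=1 s3=1 s0=0 s8=1 s2=1
t12.Δ0 clk=0 s7=1 s6=0 s1=1 s5=1 s3=1 s0=0 s8=1 s2=1
t12.Δ1 clk=1 s7=1 s6=0 s1=1 s5=1 s3=1 s0=0 s8=1 s2=1
t12.Δ2 clk=1 s7=1 s6=1 s1=1 s5=1 s3=1 s0=0 s8=1 s2=1
t12.Δ3 clk=1 s7=1 s6=1 s1=1 s5=1 s3=1 s0=0 s8=0 s2=0
t12.Δ4 clk=1 s7=0 s6=1 s1=1 s5=0 s3=1 s0=0 s8=1 s2=0
t12.Δ5 clk=1 s7=1 s6=1 s1=1 s5=1 s3=1 s0=0 s8=1 s2=0
t13.Δ0 clk=1 s7=1 s6=1 s1=1 s5=1 s3=1 s0=0 s8=1 s2=0
t13.Δ1 clk=0 s7=1 s6=1 s1=1 s5=1 s3=1 s0=0 s8=1 s2=0
t14.Δ0 clk=0 s7=1 s6=1 s1=1 s5=1 s3=1 s0=0 s8=1 s2=0
t14.Δ1 clk=1 s7=1 s6=1 s1=1 s5=1 s3=1 s0=0 s8=1 s2=0
t14.Δ2 clk=1 s7=1 s6=0 s1=1 s5=1 s3=1 s0=0 s8=1 s2=0
t14.Δ3 clk=1 s7=1 s6=0 s1=1 s5=1 s3=1 s0=0 s8=0 s2=1
t14.Δ4 clk=1 s7=0 s6=0 s1=1 s5=0 s3=1 s0=0 s8=1 s2=1
t14.Δ5 clk=1 s7=1 s6=0 s1=1 s5=1 s3=1 s0=0 s8=1 s2=1
t15.Δ0 clk=1 s7=1 s6=0 s1=1 s5=1 s3=1 s0=0 s8=1 s2=1
t15.Δ1 clk=0 s7=1 s6=0 s1=1 s5=1 s3=1 s0=0 s8=1 s2=1
t16.Δ0 clk=0 s7=1 s6=0 s1=1 s5=1 s3=1 s0=0 s8=1 s2=1
t16.Δ1 clk=1 s7=1 s6=0 s1=1 s5=1 s3=1 s0=0 s8=1 s2=1
t16.Δ2 clk=1 s7=1 s6=1 s1=1 s5=1 s3=1 s0=0 s8=1 s2=1
t16.Δ3 clk=1 s7=1 s6=1 s1=1 s5=1 s3=1 s0=0 s8=0 s2=0
t16.Δ4 clk=1 s7=0 s6=1 s1=1 s5=0 s3=1 s0=0 s8=1 s2=0
t16.Δ5 clk=1 s7=1 s6=1 s1=1 s5=1 s3=1 s0=0 s8=1 s2=0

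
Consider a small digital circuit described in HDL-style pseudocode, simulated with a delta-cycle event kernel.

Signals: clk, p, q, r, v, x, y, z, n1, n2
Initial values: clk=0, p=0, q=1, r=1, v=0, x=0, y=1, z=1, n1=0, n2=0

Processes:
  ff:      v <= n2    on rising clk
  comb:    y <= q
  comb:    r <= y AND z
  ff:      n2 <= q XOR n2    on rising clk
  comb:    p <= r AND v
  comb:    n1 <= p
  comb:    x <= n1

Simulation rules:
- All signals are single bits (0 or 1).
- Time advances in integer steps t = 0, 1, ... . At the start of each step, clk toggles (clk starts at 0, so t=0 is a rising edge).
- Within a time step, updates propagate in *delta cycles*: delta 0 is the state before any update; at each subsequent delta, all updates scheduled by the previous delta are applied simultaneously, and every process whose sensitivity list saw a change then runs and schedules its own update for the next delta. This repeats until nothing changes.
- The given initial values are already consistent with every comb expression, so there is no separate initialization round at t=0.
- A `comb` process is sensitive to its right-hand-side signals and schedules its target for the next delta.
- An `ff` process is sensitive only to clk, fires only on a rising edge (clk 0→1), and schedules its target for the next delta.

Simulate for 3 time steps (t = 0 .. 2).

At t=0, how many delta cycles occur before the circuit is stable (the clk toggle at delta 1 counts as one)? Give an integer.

2

[bits: n1,r,p,v,q,x,y,z,clk,n2]
t=0: Δ0=0100101100 Δ1=0100101110 Δ2=0100101111 | 2Δ
t=1: Δ0=0100101111 Δ1=0100101101 | 1Δ
t=2: Δ0=0100101101 Δ1=0100101111 Δ2=0101101110 Δ3=0111101110 Δ4=1111101110 Δ5=1111111110 | 5Δ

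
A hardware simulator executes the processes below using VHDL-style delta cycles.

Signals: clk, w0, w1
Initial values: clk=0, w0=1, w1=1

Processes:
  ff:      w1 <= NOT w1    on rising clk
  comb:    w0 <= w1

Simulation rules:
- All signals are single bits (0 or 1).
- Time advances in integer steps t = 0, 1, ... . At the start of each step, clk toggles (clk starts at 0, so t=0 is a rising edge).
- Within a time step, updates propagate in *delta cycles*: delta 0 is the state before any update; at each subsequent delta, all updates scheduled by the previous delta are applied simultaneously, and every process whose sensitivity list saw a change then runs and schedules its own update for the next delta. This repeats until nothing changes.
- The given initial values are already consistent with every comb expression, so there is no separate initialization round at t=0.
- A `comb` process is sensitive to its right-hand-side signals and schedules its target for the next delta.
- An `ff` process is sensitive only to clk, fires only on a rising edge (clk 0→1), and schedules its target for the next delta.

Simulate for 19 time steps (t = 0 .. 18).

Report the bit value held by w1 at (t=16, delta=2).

0

t=0 Δ0: w1=1 clk=0 w0=1
  Δ1: clk:0→1
  Δ2: w1:1→0
  Δ3: w0:1→0
  (3Δ to stable)
t=1 Δ0: w1=0 clk=1 w0=0
  Δ1: clk:1→0
  (1Δ to stable)
t=2 Δ0: w1=0 clk=0 w0=0
  Δ1: clk:0→1
  Δ2: w1:0→1
  Δ3: w0:0→1
  (3Δ to stable)
t=3 Δ0: w1=1 clk=1 w0=1
  Δ1: clk:1→0
  (1Δ to stable)
t=4 Δ0: w1=1 clk=0 w0=1
  Δ1: clk:0→1
  Δ2: w1:1→0
  Δ3: w0:1→0
  (3Δ to stable)
t=5 Δ0: w1=0 clk=1 w0=0
  Δ1: clk:1→0
  (1Δ to stable)
t=6 Δ0: w1=0 clk=0 w0=0
  Δ1: clk:0→1
  Δ2: w1:0→1
  Δ3: w0:0→1
  (3Δ to stable)
t=7 Δ0: w1=1 clk=1 w0=1
  Δ1: clk:1→0
  (1Δ to stable)
t=8 Δ0: w1=1 clk=0 w0=1
  Δ1: clk:0→1
  Δ2: w1:1→0
  Δ3: w0:1→0
  (3Δ to stable)
t=9 Δ0: w1=0 clk=1 w0=0
  Δ1: clk:1→0
  (1Δ to stable)
t=10 Δ0: w1=0 clk=0 w0=0
  Δ1: clk:0→1
  Δ2: w1:0→1
  Δ3: w0:0→1
  (3Δ to stable)
t=11 Δ0: w1=1 clk=1 w0=1
  Δ1: clk:1→0
  (1Δ to stable)
t=12 Δ0: w1=1 clk=0 w0=1
  Δ1: clk:0→1
  Δ2: w1:1→0
  Δ3: w0:1→0
  (3Δ to stable)
t=13 Δ0: w1=0 clk=1 w0=0
  Δ1: clk:1→0
  (1Δ to stable)
t=14 Δ0: w1=0 clk=0 w0=0
  Δ1: clk:0→1
  Δ2: w1:0→1
  Δ3: w0:0→1
  (3Δ to stable)
t=15 Δ0: w1=1 clk=1 w0=1
  Δ1: clk:1→0
  (1Δ to stable)
t=16 Δ0: w1=1 clk=0 w0=1
  Δ1: clk:0→1
  Δ2: w1:1→0
  Δ3: w0:1→0
  (3Δ to stable)
t=17 Δ0: w1=0 clk=1 w0=0
  Δ1: clk:1→0
  (1Δ to stable)
t=18 Δ0: w1=0 clk=0 w0=0
  Δ1: clk:0→1
  Δ2: w1:0→1
  Δ3: w0:0→1
  (3Δ to stable)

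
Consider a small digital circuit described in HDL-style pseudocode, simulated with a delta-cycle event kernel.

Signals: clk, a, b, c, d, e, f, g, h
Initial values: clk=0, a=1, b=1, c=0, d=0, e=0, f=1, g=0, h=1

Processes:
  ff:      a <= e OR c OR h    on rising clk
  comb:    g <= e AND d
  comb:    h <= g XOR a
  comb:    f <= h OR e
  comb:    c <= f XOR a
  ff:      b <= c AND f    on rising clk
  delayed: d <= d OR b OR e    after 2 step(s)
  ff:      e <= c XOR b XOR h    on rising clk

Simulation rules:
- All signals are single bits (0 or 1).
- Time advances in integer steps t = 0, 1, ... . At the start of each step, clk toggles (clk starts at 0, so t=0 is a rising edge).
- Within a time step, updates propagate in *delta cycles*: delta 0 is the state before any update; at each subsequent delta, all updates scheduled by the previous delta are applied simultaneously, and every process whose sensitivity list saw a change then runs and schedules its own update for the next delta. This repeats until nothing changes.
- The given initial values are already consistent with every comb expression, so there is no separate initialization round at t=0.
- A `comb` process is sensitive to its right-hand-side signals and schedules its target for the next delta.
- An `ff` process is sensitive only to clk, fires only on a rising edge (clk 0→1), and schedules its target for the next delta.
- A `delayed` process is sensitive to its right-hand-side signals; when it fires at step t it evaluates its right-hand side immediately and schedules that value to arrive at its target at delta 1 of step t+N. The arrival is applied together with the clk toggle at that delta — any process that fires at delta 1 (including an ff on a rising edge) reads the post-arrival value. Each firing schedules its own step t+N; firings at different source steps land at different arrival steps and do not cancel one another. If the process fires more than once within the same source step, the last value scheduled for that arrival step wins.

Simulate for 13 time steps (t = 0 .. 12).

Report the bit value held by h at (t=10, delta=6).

1

t=0 Δ0: c=0 h=1 e=0 f=1 d=0 clk=0 g=0 a=1 b=1
  Δ1: clk:0→1
  Δ2: b:1→0
  (2Δ to stable)
t=1 Δ0: c=0 h=1 e=0 f=1 d=0 clk=1 g=0 a=1 b=0
  Δ1: clk:1→0
  (1Δ to stable)
t=2 Δ0: c=0 h=1 e=0 f=1 d=0 clk=0 g=0 a=1 b=0
  Δ1: clk:0→1
  Δ2: e:0→1
  (2Δ to stable)
t=3 Δ0: c=0 h=1 e=1 f=1 d=0 clk=1 g=0 a=1 b=0
  Δ1: clk:1→0
  (1Δ to stable)
t=4 Δ0: c=0 h=1 e=1 f=1 d=0 clk=0 g=0 a=1 b=0
  Δ1: d:0→1, clk:0→1
  Δ2: g:0→1
  Δ3: h:1→0
  (3Δ to stable)
t=5 Δ0: c=0 h=0 e=1 f=1 d=1 clk=1 g=1 a=1 b=0
  Δ1: clk:1→0
  (1Δ to stable)
t=6 Δ0: c=0 h=0 e=1 f=1 d=1 clk=0 g=1 a=1 b=0
  Δ1: clk:0→1
  Δ2: e:1→0
  Δ3: f:1→0, g:1→0
  Δ4: c:0→1, h:0→1
  Δ5: f:0→1
  Δ6: c:1→0
  (6Δ to stable)
t=7 Δ0: c=0 h=1 e=0 f=1 d=1 clk=1 g=0 a=1 b=0
  Δ1: clk:1→0
  (1Δ to stable)
t=8 Δ0: c=0 h=1 e=0 f=1 d=1 clk=0 g=0 a=1 b=0
  Δ1: clk:0→1
  Δ2: e:0→1
  Δ3: g:0→1
  Δ4: h:1→0
  (4Δ to stable)
t=9 Δ0: c=0 h=0 e=1 f=1 d=1 clk=1 g=1 a=1 b=0
  Δ1: clk:1→0
  (1Δ to stable)
t=10 Δ0: c=0 h=0 e=1 f=1 d=1 clk=0 g=1 a=1 b=0
  Δ1: clk:0→1
  Δ2: e:1→0
  Δ3: f:1→0, g:1→0
  Δ4: c:0→1, h:0→1
  Δ5: f:0→1
  Δ6: c:1→0
  (6Δ to stable)
t=11 Δ0: c=0 h=1 e=0 f=1 d=1 clk=1 g=0 a=1 b=0
  Δ1: clk:1→0
  (1Δ to stable)
t=12 Δ0: c=0 h=1 e=0 f=1 d=1 clk=0 g=0 a=1 b=0
  Δ1: clk:0→1
  Δ2: e:0→1
  Δ3: g:0→1
  Δ4: h:1→0
  (4Δ to stable)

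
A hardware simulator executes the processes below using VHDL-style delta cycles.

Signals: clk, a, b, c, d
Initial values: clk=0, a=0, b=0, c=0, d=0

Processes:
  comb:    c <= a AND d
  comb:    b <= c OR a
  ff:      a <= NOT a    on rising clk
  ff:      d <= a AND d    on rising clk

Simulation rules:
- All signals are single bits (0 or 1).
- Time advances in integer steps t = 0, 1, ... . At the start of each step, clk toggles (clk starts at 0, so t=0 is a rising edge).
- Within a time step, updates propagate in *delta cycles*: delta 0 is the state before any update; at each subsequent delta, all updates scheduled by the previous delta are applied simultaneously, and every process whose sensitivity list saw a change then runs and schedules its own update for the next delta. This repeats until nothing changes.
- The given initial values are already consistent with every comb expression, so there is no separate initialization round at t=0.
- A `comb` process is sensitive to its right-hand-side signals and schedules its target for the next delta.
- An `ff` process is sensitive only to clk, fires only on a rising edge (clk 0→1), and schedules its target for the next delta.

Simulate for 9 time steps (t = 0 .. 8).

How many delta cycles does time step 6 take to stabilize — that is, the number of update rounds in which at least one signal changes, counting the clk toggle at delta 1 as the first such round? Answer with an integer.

3

[bits: c,clk,a,d,b]
t=0: Δ0=00000 Δ1=01000 Δ2=01100 Δ3=01101 | 3Δ
t=1: Δ0=01101 Δ1=00101 | 1Δ
t=2: Δ0=00101 Δ1=01101 Δ2=01001 Δ3=01000 | 3Δ
t=3: Δ0=01000 Δ1=00000 | 1Δ
t=4: Δ0=00000 Δ1=01000 Δ2=01100 Δ3=01101 | 3Δ
t=5: Δ0=01101 Δ1=00101 | 1Δ
t=6: Δ0=00101 Δ1=01101 Δ2=01001 Δ3=01000 | 3Δ
t=7: Δ0=01000 Δ1=00000 | 1Δ
t=8: Δ0=00000 Δ1=01000 Δ2=01100 Δ3=01101 | 3Δ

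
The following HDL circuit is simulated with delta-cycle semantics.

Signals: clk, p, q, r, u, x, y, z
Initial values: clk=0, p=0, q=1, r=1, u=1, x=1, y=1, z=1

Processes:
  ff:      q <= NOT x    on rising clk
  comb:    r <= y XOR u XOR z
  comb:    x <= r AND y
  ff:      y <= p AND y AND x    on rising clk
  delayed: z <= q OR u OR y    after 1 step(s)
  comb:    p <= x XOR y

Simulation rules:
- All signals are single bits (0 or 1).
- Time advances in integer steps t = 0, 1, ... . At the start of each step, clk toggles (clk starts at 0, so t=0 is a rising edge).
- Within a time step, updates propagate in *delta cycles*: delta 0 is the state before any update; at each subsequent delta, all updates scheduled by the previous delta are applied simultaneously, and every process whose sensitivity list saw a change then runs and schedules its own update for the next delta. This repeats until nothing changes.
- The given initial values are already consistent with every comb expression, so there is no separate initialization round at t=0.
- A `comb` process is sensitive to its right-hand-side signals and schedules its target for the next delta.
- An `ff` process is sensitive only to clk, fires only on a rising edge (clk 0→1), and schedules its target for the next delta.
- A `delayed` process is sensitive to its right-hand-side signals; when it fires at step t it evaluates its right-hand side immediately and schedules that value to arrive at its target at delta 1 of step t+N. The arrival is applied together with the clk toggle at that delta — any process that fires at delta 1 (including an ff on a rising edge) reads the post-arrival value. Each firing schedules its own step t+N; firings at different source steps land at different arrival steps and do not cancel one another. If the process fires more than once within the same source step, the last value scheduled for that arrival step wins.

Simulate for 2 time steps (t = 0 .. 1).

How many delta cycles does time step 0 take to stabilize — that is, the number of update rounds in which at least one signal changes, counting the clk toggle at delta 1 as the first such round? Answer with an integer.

4

t0.Δ0 p=0 y=1 z=1 u=1 q=1 clk=0 r=1 x=1
t0.Δ1 p=0 y=1 z=1 u=1 q=1 clk=1 r=1 x=1
t0.Δ2 p=0 y=0 z=1 u=1 q=0 clk=1 r=1 x=1
t0.Δ3 p=1 y=0 z=1 u=1 q=0 clk=1 r=0 x=0
t0.Δ4 p=0 y=0 z=1 u=1 q=0 clk=1 r=0 x=0
t1.Δ0 p=0 y=0 z=1 u=1 q=0 clk=1 r=0 x=0
t1.Δ1 p=0 y=0 z=1 u=1 q=0 clk=0 r=0 x=0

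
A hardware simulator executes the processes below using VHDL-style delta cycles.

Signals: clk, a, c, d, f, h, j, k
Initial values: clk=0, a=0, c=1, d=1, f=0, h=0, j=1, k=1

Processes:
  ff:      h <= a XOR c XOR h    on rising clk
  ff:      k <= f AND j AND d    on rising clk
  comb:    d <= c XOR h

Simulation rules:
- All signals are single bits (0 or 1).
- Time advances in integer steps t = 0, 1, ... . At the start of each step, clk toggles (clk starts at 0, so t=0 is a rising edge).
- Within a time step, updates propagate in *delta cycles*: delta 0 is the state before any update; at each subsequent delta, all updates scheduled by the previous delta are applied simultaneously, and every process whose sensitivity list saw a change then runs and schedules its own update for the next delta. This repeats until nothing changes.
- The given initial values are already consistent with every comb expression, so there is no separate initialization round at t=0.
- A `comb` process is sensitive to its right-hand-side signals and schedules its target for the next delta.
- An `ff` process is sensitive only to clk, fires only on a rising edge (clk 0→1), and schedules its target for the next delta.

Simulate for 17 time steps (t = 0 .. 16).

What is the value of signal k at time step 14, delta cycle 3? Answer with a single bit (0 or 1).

t0.Δ0 d=1 a=0 j=1 h=0 clk=0 f=0 k=1 c=1
t0.Δ1 d=1 a=0 j=1 h=0 clk=1 f=0 k=1 c=1
t0.Δ2 d=1 a=0 j=1 h=1 clk=1 f=0 k=0 c=1
t0.Δ3 d=0 a=0 j=1 h=1 clk=1 f=0 k=0 c=1
t1.Δ0 d=0 a=0 j=1 h=1 clk=1 f=0 k=0 c=1
t1.Δ1 d=0 a=0 j=1 h=1 clk=0 f=0 k=0 c=1
t2.Δ0 d=0 a=0 j=1 h=1 clk=0 f=0 k=0 c=1
t2.Δ1 d=0 a=0 j=1 h=1 clk=1 f=0 k=0 c=1
t2.Δ2 d=0 a=0 j=1 h=0 clk=1 f=0 k=0 c=1
t2.Δ3 d=1 a=0 j=1 h=0 clk=1 f=0 k=0 c=1
t3.Δ0 d=1 a=0 j=1 h=0 clk=1 f=0 k=0 c=1
t3.Δ1 d=1 a=0 j=1 h=0 clk=0 f=0 k=0 c=1
t4.Δ0 d=1 a=0 j=1 h=0 clk=0 f=0 k=0 c=1
t4.Δ1 d=1 a=0 j=1 h=0 clk=1 f=0 k=0 c=1
t4.Δ2 d=1 a=0 j=1 h=1 clk=1 f=0 k=0 c=1
t4.Δ3 d=0 a=0 j=1 h=1 clk=1 f=0 k=0 c=1
t5.Δ0 d=0 a=0 j=1 h=1 clk=1 f=0 k=0 c=1
t5.Δ1 d=0 a=0 j=1 h=1 clk=0 f=0 k=0 c=1
t6.Δ0 d=0 a=0 j=1 h=1 clk=0 f=0 k=0 c=1
t6.Δ1 d=0 a=0 j=1 h=1 clk=1 f=0 k=0 c=1
t6.Δ2 d=0 a=0 j=1 h=0 clk=1 f=0 k=0 c=1
t6.Δ3 d=1 a=0 j=1 h=0 clk=1 f=0 k=0 c=1
t7.Δ0 d=1 a=0 j=1 h=0 clk=1 f=0 k=0 c=1
t7.Δ1 d=1 a=0 j=1 h=0 clk=0 f=0 k=0 c=1
t8.Δ0 d=1 a=0 j=1 h=0 clk=0 f=0 k=0 c=1
t8.Δ1 d=1 a=0 j=1 h=0 clk=1 f=0 k=0 c=1
t8.Δ2 d=1 a=0 j=1 h=1 clk=1 f=0 k=0 c=1
t8.Δ3 d=0 a=0 j=1 h=1 clk=1 f=0 k=0 c=1
t9.Δ0 d=0 a=0 j=1 h=1 clk=1 f=0 k=0 c=1
t9.Δ1 d=0 a=0 j=1 h=1 clk=0 f=0 k=0 c=1
t10.Δ0 d=0 a=0 j=1 h=1 clk=0 f=0 k=0 c=1
t10.Δ1 d=0 a=0 j=1 h=1 clk=1 f=0 k=0 c=1
t10.Δ2 d=0 a=0 j=1 h=0 clk=1 f=0 k=0 c=1
t10.Δ3 d=1 a=0 j=1 h=0 clk=1 f=0 k=0 c=1
t11.Δ0 d=1 a=0 j=1 h=0 clk=1 f=0 k=0 c=1
t11.Δ1 d=1 a=0 j=1 h=0 clk=0 f=0 k=0 c=1
t12.Δ0 d=1 a=0 j=1 h=0 clk=0 f=0 k=0 c=1
t12.Δ1 d=1 a=0 j=1 h=0 clk=1 f=0 k=0 c=1
t12.Δ2 d=1 a=0 j=1 h=1 clk=1 f=0 k=0 c=1
t12.Δ3 d=0 a=0 j=1 h=1 clk=1 f=0 k=0 c=1
t13.Δ0 d=0 a=0 j=1 h=1 clk=1 f=0 k=0 c=1
t13.Δ1 d=0 a=0 j=1 h=1 clk=0 f=0 k=0 c=1
t14.Δ0 d=0 a=0 j=1 h=1 clk=0 f=0 k=0 c=1
t14.Δ1 d=0 a=0 j=1 h=1 clk=1 f=0 k=0 c=1
t14.Δ2 d=0 a=0 j=1 h=0 clk=1 f=0 k=0 c=1
t14.Δ3 d=1 a=0 j=1 h=0 clk=1 f=0 k=0 c=1
t15.Δ0 d=1 a=0 j=1 h=0 clk=1 f=0 k=0 c=1
t15.Δ1 d=1 a=0 j=1 h=0 clk=0 f=0 k=0 c=1
t16.Δ0 d=1 a=0 j=1 h=0 clk=0 f=0 k=0 c=1
t16.Δ1 d=1 a=0 j=1 h=0 clk=1 f=0 k=0 c=1
t16.Δ2 d=1 a=0 j=1 h=1 clk=1 f=0 k=0 c=1
t16.Δ3 d=0 a=0 j=1 h=1 clk=1 f=0 k=0 c=1

0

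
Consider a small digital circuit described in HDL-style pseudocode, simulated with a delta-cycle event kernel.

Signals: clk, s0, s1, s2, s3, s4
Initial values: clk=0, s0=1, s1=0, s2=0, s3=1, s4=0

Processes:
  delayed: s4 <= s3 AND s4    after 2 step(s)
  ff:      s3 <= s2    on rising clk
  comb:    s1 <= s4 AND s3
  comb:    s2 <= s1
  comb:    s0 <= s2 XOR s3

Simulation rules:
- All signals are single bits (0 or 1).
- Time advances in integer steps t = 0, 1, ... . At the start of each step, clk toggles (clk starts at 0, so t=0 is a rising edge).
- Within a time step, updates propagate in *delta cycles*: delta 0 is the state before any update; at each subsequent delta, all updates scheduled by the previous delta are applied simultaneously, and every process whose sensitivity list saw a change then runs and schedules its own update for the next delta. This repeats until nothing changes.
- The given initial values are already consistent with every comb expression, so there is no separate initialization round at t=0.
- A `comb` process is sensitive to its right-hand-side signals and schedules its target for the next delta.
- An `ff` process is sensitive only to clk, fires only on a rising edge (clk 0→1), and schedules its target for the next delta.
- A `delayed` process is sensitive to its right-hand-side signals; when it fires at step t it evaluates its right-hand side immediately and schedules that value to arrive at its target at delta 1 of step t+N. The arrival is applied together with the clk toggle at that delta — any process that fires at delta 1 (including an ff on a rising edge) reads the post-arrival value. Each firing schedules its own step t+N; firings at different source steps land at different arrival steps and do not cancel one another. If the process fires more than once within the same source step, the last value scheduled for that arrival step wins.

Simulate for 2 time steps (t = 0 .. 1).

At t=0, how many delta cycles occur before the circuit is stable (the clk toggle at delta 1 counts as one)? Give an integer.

3

t=0 Δ0: s4=0 clk=0 s1=0 s2=0 s3=1 s0=1
  Δ1: clk:0→1
  Δ2: s3:1→0
  Δ3: s0:1→0
  (3Δ to stable)
t=1 Δ0: s4=0 clk=1 s1=0 s2=0 s3=0 s0=0
  Δ1: clk:1→0
  (1Δ to stable)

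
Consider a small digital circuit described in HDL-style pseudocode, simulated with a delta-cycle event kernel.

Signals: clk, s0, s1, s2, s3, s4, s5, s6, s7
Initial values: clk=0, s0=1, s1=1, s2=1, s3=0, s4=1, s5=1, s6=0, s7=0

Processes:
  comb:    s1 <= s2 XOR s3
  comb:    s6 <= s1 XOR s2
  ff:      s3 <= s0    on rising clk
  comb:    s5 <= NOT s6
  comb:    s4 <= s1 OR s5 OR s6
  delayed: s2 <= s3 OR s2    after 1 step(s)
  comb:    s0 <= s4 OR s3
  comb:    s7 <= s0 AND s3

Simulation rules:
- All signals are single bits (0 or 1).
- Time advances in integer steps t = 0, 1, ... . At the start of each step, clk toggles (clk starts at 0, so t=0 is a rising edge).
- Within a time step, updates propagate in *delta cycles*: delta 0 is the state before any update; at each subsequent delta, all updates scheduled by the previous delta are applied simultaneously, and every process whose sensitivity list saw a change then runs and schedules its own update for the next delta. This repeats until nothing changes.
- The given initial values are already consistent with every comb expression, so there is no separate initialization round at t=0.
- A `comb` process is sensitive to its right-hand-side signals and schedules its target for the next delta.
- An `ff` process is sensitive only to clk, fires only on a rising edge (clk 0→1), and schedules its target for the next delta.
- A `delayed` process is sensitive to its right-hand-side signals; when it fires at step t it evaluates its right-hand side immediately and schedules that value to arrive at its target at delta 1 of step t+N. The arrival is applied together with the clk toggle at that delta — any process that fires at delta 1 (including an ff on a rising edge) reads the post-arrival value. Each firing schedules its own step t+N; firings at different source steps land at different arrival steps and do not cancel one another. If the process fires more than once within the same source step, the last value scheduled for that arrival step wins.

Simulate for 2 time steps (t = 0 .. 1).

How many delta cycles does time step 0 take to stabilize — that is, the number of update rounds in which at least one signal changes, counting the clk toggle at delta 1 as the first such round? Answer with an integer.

[bits: s2,s1,s3,clk,s7,s6,s5,s0,s4]
t=0: Δ0=110000111 Δ1=110100111 Δ2=111100111 Δ3=101110111 Δ4=101111111 Δ5=101111011 | 5Δ
t=1: Δ0=101111011 Δ1=101011011 | 1Δ

5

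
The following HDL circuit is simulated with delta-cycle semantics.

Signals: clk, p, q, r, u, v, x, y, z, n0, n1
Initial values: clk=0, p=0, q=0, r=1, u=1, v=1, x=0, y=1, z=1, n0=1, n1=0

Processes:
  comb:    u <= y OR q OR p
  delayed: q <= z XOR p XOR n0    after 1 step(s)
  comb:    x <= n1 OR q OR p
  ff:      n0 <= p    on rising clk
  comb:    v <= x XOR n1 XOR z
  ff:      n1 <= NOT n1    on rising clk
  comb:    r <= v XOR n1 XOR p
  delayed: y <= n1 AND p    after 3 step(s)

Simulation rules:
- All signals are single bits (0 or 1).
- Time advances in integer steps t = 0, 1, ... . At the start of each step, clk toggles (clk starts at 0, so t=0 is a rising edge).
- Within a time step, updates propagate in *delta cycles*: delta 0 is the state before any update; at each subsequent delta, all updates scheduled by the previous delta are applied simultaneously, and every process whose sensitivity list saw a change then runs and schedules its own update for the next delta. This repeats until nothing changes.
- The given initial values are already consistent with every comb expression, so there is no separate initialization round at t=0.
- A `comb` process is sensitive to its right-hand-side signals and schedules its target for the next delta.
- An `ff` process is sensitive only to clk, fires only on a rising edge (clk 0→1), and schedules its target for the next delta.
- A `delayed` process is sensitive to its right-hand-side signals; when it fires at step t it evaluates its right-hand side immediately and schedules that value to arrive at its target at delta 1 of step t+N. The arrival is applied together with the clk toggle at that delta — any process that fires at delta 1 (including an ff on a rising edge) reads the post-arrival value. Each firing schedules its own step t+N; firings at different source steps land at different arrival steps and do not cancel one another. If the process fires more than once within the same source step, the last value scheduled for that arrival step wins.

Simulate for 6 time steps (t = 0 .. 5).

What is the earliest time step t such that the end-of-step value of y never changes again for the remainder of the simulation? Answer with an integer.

3

t0.Δ0 n1=0 u=1 y=1 q=0 z=1 x=0 n0=1 r=1 v=1 clk=0 p=0
t0.Δ1 n1=0 u=1 y=1 q=0 z=1 x=0 n0=1 r=1 v=1 clk=1 p=0
t0.Δ2 n1=1 u=1 y=1 q=0 z=1 x=0 n0=0 r=1 v=1 clk=1 p=0
t0.Δ3 n1=1 u=1 y=1 q=0 z=1 x=1 n0=0 r=0 v=0 clk=1 p=0
t0.Δ4 n1=1 u=1 y=1 q=0 z=1 x=1 n0=0 r=1 v=1 clk=1 p=0
t0.Δ5 n1=1 u=1 y=1 q=0 z=1 x=1 n0=0 r=0 v=1 clk=1 p=0
t1.Δ0 n1=1 u=1 y=1 q=0 z=1 x=1 n0=0 r=0 v=1 clk=1 p=0
t1.Δ1 n1=1 u=1 y=1 q=1 z=1 x=1 n0=0 r=0 v=1 clk=0 p=0
t2.Δ0 n1=1 u=1 y=1 q=1 z=1 x=1 n0=0 r=0 v=1 clk=0 p=0
t2.Δ1 n1=1 u=1 y=1 q=1 z=1 x=1 n0=0 r=0 v=1 clk=1 p=0
t2.Δ2 n1=0 u=1 y=1 q=1 z=1 x=1 n0=0 r=0 v=1 clk=1 p=0
t2.Δ3 n1=0 u=1 y=1 q=1 z=1 x=1 n0=0 r=1 v=0 clk=1 p=0
t2.Δ4 n1=0 u=1 y=1 q=1 z=1 x=1 n0=0 r=0 v=0 clk=1 p=0
t3.Δ0 n1=0 u=1 y=1 q=1 z=1 x=1 n0=0 r=0 v=0 clk=1 p=0
t3.Δ1 n1=0 u=1 y=0 q=1 z=1 x=1 n0=0 r=0 v=0 clk=0 p=0
t4.Δ0 n1=0 u=1 y=0 q=1 z=1 x=1 n0=0 r=0 v=0 clk=0 p=0
t4.Δ1 n1=0 u=1 y=0 q=1 z=1 x=1 n0=0 r=0 v=0 clk=1 p=0
t4.Δ2 n1=1 u=1 y=0 q=1 z=1 x=1 n0=0 r=0 v=0 clk=1 p=0
t4.Δ3 n1=1 u=1 y=0 q=1 z=1 x=1 n0=0 r=1 v=1 clk=1 p=0
t4.Δ4 n1=1 u=1 y=0 q=1 z=1 x=1 n0=0 r=0 v=1 clk=1 p=0
t5.Δ0 n1=1 u=1 y=0 q=1 z=1 x=1 n0=0 r=0 v=1 clk=1 p=0
t5.Δ1 n1=1 u=1 y=0 q=1 z=1 x=1 n0=0 r=0 v=1 clk=0 p=0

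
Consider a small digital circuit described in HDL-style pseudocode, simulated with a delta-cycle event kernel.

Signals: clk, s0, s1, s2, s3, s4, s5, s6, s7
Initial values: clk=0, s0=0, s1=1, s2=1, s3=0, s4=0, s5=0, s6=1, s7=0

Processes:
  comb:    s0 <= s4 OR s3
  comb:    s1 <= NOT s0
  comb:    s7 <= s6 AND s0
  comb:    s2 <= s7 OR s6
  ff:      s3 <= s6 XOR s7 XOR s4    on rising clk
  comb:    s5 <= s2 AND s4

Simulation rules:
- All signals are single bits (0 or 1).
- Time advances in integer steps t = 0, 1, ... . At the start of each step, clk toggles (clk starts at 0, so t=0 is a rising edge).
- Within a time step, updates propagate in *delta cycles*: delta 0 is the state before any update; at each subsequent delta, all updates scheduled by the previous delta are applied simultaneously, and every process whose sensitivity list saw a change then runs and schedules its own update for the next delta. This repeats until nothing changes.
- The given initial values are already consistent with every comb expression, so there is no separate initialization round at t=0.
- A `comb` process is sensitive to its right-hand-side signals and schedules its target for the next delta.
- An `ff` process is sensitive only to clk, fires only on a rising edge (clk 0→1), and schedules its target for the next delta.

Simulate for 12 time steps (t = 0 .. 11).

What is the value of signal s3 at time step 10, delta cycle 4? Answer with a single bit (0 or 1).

0

[bits: s5,s1,s0,s3,s4,s6,clk,s2,s7]
t=0: Δ0=010001010 Δ1=010001110 Δ2=010101110 Δ3=011101110 Δ4=001101111 | 4Δ
t=1: Δ0=001101111 Δ1=001101011 | 1Δ
t=2: Δ0=001101011 Δ1=001101111 Δ2=001001111 Δ3=000001111 Δ4=010001110 | 4Δ
t=3: Δ0=010001110 Δ1=010001010 | 1Δ
t=4: Δ0=010001010 Δ1=010001110 Δ2=010101110 Δ3=011101110 Δ4=001101111 | 4Δ
t=5: Δ0=001101111 Δ1=001101011 | 1Δ
t=6: Δ0=001101011 Δ1=001101111 Δ2=001001111 Δ3=000001111 Δ4=010001110 | 4Δ
t=7: Δ0=010001110 Δ1=010001010 | 1Δ
t=8: Δ0=010001010 Δ1=010001110 Δ2=010101110 Δ3=011101110 Δ4=001101111 | 4Δ
t=9: Δ0=001101111 Δ1=001101011 | 1Δ
t=10: Δ0=001101011 Δ1=001101111 Δ2=001001111 Δ3=000001111 Δ4=010001110 | 4Δ
t=11: Δ0=010001110 Δ1=010001010 | 1Δ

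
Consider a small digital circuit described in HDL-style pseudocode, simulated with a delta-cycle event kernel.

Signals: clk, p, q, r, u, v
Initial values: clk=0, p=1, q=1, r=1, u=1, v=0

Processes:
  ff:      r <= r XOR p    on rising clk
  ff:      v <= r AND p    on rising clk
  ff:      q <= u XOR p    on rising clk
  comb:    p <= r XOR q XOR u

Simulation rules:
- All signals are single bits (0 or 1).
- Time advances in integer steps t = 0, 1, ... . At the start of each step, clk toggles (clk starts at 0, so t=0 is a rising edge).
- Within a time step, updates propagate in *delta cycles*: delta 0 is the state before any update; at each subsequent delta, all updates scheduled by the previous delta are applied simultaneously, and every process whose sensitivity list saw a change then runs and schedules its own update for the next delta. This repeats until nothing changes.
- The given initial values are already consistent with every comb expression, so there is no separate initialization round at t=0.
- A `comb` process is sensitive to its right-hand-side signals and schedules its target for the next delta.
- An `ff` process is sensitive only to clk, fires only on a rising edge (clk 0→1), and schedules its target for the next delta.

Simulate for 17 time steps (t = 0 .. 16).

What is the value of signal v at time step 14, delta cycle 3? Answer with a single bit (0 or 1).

0

[bits: u,q,p,v,r,clk]
t=0: Δ0=111010 Δ1=111011 Δ2=101101 | 2Δ
t=1: Δ0=101101 Δ1=101100 | 1Δ
t=2: Δ0=101100 Δ1=101101 Δ2=101011 Δ3=100011 | 3Δ
t=3: Δ0=100011 Δ1=100010 | 1Δ
t=4: Δ0=100010 Δ1=100011 Δ2=110011 Δ3=111011 | 3Δ
t=5: Δ0=111011 Δ1=111010 | 1Δ
t=6: Δ0=111010 Δ1=111011 Δ2=101101 | 2Δ
t=7: Δ0=101101 Δ1=101100 | 1Δ
t=8: Δ0=101100 Δ1=101101 Δ2=101011 Δ3=100011 | 3Δ
t=9: Δ0=100011 Δ1=100010 | 1Δ
t=10: Δ0=100010 Δ1=100011 Δ2=110011 Δ3=111011 | 3Δ
t=11: Δ0=111011 Δ1=111010 | 1Δ
t=12: Δ0=111010 Δ1=111011 Δ2=101101 | 2Δ
t=13: Δ0=101101 Δ1=101100 | 1Δ
t=14: Δ0=101100 Δ1=101101 Δ2=101011 Δ3=100011 | 3Δ
t=15: Δ0=100011 Δ1=100010 | 1Δ
t=16: Δ0=100010 Δ1=100011 Δ2=110011 Δ3=111011 | 3Δ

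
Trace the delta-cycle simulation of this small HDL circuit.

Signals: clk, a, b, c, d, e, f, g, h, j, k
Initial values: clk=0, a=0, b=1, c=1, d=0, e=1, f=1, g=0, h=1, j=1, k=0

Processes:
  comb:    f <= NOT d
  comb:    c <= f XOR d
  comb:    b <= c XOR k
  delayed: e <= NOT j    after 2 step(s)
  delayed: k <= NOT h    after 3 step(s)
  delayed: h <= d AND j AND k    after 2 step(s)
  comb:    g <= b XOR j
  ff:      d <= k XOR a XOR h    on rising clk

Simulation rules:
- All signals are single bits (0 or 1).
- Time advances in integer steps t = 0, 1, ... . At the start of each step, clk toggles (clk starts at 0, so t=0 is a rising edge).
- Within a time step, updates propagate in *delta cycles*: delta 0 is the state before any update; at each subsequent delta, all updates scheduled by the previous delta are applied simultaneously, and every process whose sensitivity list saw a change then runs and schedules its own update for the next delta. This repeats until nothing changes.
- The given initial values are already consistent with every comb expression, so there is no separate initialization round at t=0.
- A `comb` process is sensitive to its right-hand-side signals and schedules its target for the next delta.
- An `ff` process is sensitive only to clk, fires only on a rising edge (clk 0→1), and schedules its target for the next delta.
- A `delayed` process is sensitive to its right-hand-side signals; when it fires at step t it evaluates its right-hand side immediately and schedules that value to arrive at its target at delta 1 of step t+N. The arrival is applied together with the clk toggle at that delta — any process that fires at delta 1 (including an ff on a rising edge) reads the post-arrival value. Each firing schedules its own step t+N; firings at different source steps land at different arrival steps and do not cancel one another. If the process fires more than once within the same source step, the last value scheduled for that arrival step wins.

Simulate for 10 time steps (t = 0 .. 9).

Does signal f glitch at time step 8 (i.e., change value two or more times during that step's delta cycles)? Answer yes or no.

t=0 Δ0: g=0 c=1 b=1 k=0 a=0 f=1 d=0 j=1 e=1 h=1 clk=0
  Δ1: clk:0→1
  Δ2: d:0→1
  Δ3: c:1→0, f:1→0
  Δ4: c:0→1, b:1→0
  Δ5: g:0→1, b:0→1
  Δ6: g:1→0
  (6Δ to stable)
t=1 Δ0: g=0 c=1 b=1 k=0 a=0 f=0 d=1 j=1 e=1 h=1 clk=1
  Δ1: clk:1→0
  (1Δ to stable)
t=2 Δ0: g=0 c=1 b=1 k=0 a=0 f=0 d=1 j=1 e=1 h=1 clk=0
  Δ1: h:1→0, clk:0→1
  Δ2: d:1→0
  Δ3: c:1→0, f:0→1
  Δ4: c:0→1, b:1→0
  Δ5: g:0→1, b:0→1
  Δ6: g:1→0
  (6Δ to stable)
t=3 Δ0: g=0 c=1 b=1 k=0 a=0 f=1 d=0 j=1 e=1 h=0 clk=1
  Δ1: clk:1→0
  (1Δ to stable)
t=4 Δ0: g=0 c=1 b=1 k=0 a=0 f=1 d=0 j=1 e=1 h=0 clk=0
  Δ1: clk:0→1
  (1Δ to stable)
t=5 Δ0: g=0 c=1 b=1 k=0 a=0 f=1 d=0 j=1 e=1 h=0 clk=1
  Δ1: k:0→1, clk:1→0
  Δ2: b:1→0
  Δ3: g:0→1
  (3Δ to stable)
t=6 Δ0: g=1 c=1 b=0 k=1 a=0 f=1 d=0 j=1 e=1 h=0 clk=0
  Δ1: clk:0→1
  Δ2: d:0→1
  Δ3: c:1→0, f:1→0
  Δ4: c:0→1, b:0→1
  Δ5: g:1→0, b:1→0
  Δ6: g:0→1
  (6Δ to stable)
t=7 Δ0: g=1 c=1 b=0 k=1 a=0 f=0 d=1 j=1 e=1 h=0 clk=1
  Δ1: clk:1→0
  (1Δ to stable)
t=8 Δ0: g=1 c=1 b=0 k=1 a=0 f=0 d=1 j=1 e=1 h=0 clk=0
  Δ1: h:0→1, clk:0→1
  Δ2: d:1→0
  Δ3: c:1→0, f:0→1
  Δ4: c:0→1, b:0→1
  Δ5: g:1→0, b:1→0
  Δ6: g:0→1
  (6Δ to stable)
t=9 Δ0: g=1 c=1 b=0 k=1 a=0 f=1 d=0 j=1 e=1 h=1 clk=1
  Δ1: clk:1→0
  (1Δ to stable)

no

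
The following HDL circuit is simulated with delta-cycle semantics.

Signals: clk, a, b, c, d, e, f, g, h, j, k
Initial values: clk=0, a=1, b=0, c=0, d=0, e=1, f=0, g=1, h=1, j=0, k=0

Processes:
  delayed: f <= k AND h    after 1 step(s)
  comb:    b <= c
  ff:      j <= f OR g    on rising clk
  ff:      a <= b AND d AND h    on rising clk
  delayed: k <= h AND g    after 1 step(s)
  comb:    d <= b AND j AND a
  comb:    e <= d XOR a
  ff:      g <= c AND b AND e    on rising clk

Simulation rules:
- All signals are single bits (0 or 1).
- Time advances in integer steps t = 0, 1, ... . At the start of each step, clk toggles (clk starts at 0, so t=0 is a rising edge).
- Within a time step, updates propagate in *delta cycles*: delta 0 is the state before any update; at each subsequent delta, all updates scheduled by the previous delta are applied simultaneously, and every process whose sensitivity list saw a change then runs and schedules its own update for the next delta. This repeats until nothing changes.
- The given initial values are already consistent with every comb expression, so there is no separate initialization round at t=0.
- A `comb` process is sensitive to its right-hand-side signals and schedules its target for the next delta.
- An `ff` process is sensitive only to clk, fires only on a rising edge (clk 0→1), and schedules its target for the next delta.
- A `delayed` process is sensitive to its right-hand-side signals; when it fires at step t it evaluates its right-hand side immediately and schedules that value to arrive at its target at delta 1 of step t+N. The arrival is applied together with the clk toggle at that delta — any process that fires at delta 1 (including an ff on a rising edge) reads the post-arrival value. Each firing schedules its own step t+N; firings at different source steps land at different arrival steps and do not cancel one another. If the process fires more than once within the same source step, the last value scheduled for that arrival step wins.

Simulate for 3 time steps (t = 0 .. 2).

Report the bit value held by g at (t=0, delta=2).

0

[bits: k,a,h,b,f,g,e,clk,d,c,j]
t=0: Δ0=01100110000 Δ1=01100111000 Δ2=00100011001 Δ3=00100001001 | 3Δ
t=1: Δ0=00100001001 Δ1=00100000001 | 1Δ
t=2: Δ0=00100000001 Δ1=00100001001 Δ2=00100001000 | 2Δ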